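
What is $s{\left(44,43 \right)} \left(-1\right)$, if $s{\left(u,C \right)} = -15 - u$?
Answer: $59$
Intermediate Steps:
$s{\left(44,43 \right)} \left(-1\right) = \left(-15 - 44\right) \left(-1\right) = \left(-59\right) \left(-1\right) = 59$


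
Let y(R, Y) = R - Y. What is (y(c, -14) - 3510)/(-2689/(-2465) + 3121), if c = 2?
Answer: -4306355/3847977 ≈ -1.1191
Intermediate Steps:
(y(c, -14) - 3510)/(-2689/(-2465) + 3121) = ((2 - 1*(-14)) - 3510)/(-2689/(-2465) + 3121) = ((2 + 14) - 3510)/(-2689*(-1/2465) + 3121) = (16 - 3510)/(2689/2465 + 3121) = -3494/7695954/2465 = -3494*2465/7695954 = -4306355/3847977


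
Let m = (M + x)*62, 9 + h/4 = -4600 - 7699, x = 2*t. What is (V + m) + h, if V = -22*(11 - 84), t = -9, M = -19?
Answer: -49920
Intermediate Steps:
x = -18 (x = 2*(-9) = -18)
h = -49232 (h = -36 + 4*(-4600 - 7699) = -36 + 4*(-12299) = -36 - 49196 = -49232)
V = 1606 (V = -22*(-73) = 1606)
m = -2294 (m = (-19 - 18)*62 = -37*62 = -2294)
(V + m) + h = (1606 - 2294) - 49232 = -688 - 49232 = -49920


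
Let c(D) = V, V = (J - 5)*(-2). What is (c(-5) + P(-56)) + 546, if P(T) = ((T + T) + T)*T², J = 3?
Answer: -526298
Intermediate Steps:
V = 4 (V = (3 - 5)*(-2) = -2*(-2) = 4)
c(D) = 4
P(T) = 3*T³ (P(T) = (2*T + T)*T² = (3*T)*T² = 3*T³)
(c(-5) + P(-56)) + 546 = (4 + 3*(-56)³) + 546 = (4 + 3*(-175616)) + 546 = (4 - 526848) + 546 = -526844 + 546 = -526298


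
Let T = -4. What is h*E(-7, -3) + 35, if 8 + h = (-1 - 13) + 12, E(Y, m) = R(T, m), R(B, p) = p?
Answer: 65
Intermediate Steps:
E(Y, m) = m
h = -10 (h = -8 + ((-1 - 13) + 12) = -8 + (-14 + 12) = -8 - 2 = -10)
h*E(-7, -3) + 35 = -10*(-3) + 35 = 30 + 35 = 65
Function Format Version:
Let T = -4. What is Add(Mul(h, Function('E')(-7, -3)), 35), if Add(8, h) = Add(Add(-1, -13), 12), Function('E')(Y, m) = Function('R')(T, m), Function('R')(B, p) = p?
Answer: 65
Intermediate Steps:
Function('E')(Y, m) = m
h = -10 (h = Add(-8, Add(Add(-1, -13), 12)) = Add(-8, Add(-14, 12)) = Add(-8, -2) = -10)
Add(Mul(h, Function('E')(-7, -3)), 35) = Add(Mul(-10, -3), 35) = Add(30, 35) = 65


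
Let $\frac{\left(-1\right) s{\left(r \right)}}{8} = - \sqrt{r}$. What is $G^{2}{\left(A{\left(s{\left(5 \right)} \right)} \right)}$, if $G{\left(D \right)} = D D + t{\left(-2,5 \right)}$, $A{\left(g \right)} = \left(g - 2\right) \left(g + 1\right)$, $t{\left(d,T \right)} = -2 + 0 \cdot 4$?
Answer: $10419918084 - 1032273792 \sqrt{5} \approx 8.1117 \cdot 10^{9}$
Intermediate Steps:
$t{\left(d,T \right)} = -2$ ($t{\left(d,T \right)} = -2 + 0 = -2$)
$s{\left(r \right)} = 8 \sqrt{r}$ ($s{\left(r \right)} = - 8 \left(- \sqrt{r}\right) = 8 \sqrt{r}$)
$A{\left(g \right)} = \left(1 + g\right) \left(-2 + g\right)$ ($A{\left(g \right)} = \left(-2 + g\right) \left(1 + g\right) = \left(1 + g\right) \left(-2 + g\right)$)
$G{\left(D \right)} = -2 + D^{2}$ ($G{\left(D \right)} = D D - 2 = D^{2} - 2 = -2 + D^{2}$)
$G^{2}{\left(A{\left(s{\left(5 \right)} \right)} \right)} = \left(-2 + \left(-2 + \left(8 \sqrt{5}\right)^{2} - 8 \sqrt{5}\right)^{2}\right)^{2} = \left(-2 + \left(-2 + 320 - 8 \sqrt{5}\right)^{2}\right)^{2} = \left(-2 + \left(318 - 8 \sqrt{5}\right)^{2}\right)^{2}$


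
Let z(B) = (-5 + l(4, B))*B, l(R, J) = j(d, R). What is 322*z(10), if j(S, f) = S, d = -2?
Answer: -22540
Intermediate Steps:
l(R, J) = -2
z(B) = -7*B (z(B) = (-5 - 2)*B = -7*B)
322*z(10) = 322*(-7*10) = 322*(-70) = -22540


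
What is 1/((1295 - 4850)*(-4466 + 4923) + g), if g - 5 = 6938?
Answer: -1/1617692 ≈ -6.1816e-7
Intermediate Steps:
g = 6943 (g = 5 + 6938 = 6943)
1/((1295 - 4850)*(-4466 + 4923) + g) = 1/((1295 - 4850)*(-4466 + 4923) + 6943) = 1/(-3555*457 + 6943) = 1/(-1624635 + 6943) = 1/(-1617692) = -1/1617692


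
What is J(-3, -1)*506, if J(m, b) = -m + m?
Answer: 0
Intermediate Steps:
J(m, b) = 0
J(-3, -1)*506 = 0*506 = 0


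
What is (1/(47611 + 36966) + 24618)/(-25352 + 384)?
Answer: -2082116587/2111718536 ≈ -0.98598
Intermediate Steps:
(1/(47611 + 36966) + 24618)/(-25352 + 384) = (1/84577 + 24618)/(-24968) = (1/84577 + 24618)*(-1/24968) = (2082116587/84577)*(-1/24968) = -2082116587/2111718536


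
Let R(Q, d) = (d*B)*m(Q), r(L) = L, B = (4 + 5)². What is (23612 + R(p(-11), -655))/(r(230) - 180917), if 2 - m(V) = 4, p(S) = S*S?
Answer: -129722/180687 ≈ -0.71794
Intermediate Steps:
p(S) = S²
B = 81 (B = 9² = 81)
m(V) = -2 (m(V) = 2 - 1*4 = 2 - 4 = -2)
R(Q, d) = -162*d (R(Q, d) = (d*81)*(-2) = (81*d)*(-2) = -162*d)
(23612 + R(p(-11), -655))/(r(230) - 180917) = (23612 - 162*(-655))/(230 - 180917) = (23612 + 106110)/(-180687) = 129722*(-1/180687) = -129722/180687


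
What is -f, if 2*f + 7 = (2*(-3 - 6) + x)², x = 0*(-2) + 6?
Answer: -137/2 ≈ -68.500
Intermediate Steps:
x = 6 (x = 0 + 6 = 6)
f = 137/2 (f = -7/2 + (2*(-3 - 6) + 6)²/2 = -7/2 + (2*(-9) + 6)²/2 = -7/2 + (-18 + 6)²/2 = -7/2 + (½)*(-12)² = -7/2 + (½)*144 = -7/2 + 72 = 137/2 ≈ 68.500)
-f = -1*137/2 = -137/2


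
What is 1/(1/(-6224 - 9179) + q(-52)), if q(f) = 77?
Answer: 15403/1186030 ≈ 0.012987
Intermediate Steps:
1/(1/(-6224 - 9179) + q(-52)) = 1/(1/(-6224 - 9179) + 77) = 1/(1/(-15403) + 77) = 1/(-1/15403 + 77) = 1/(1186030/15403) = 15403/1186030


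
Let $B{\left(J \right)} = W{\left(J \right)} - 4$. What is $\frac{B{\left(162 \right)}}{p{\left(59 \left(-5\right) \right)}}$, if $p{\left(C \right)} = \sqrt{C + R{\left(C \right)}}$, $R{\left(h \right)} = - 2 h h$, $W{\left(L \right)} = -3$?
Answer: $\frac{7 i \sqrt{174345}}{174345} \approx 0.016765 i$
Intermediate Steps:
$R{\left(h \right)} = - 2 h^{2}$
$p{\left(C \right)} = \sqrt{C - 2 C^{2}}$
$B{\left(J \right)} = -7$ ($B{\left(J \right)} = -3 - 4 = -7$)
$\frac{B{\left(162 \right)}}{p{\left(59 \left(-5\right) \right)}} = - \frac{7}{\sqrt{59 \left(-5\right) \left(1 - 2 \cdot 59 \left(-5\right)\right)}} = - \frac{7}{\sqrt{- 295 \left(1 - -590\right)}} = - \frac{7}{\sqrt{- 295 \left(1 + 590\right)}} = - \frac{7}{\sqrt{\left(-295\right) 591}} = - \frac{7}{\sqrt{-174345}} = - \frac{7}{i \sqrt{174345}} = - 7 \left(- \frac{i \sqrt{174345}}{174345}\right) = \frac{7 i \sqrt{174345}}{174345}$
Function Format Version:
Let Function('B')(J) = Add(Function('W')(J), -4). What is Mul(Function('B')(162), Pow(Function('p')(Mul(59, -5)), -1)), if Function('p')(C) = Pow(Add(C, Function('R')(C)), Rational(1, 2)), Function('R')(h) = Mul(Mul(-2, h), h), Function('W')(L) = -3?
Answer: Mul(Rational(7, 174345), I, Pow(174345, Rational(1, 2))) ≈ Mul(0.016765, I)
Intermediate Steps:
Function('R')(h) = Mul(-2, Pow(h, 2))
Function('p')(C) = Pow(Add(C, Mul(-2, Pow(C, 2))), Rational(1, 2))
Function('B')(J) = -7 (Function('B')(J) = Add(-3, -4) = -7)
Mul(Function('B')(162), Pow(Function('p')(Mul(59, -5)), -1)) = Mul(-7, Pow(Pow(Mul(Mul(59, -5), Add(1, Mul(-2, Mul(59, -5)))), Rational(1, 2)), -1)) = Mul(-7, Pow(Pow(Mul(-295, Add(1, Mul(-2, -295))), Rational(1, 2)), -1)) = Mul(-7, Pow(Pow(Mul(-295, Add(1, 590)), Rational(1, 2)), -1)) = Mul(-7, Pow(Pow(Mul(-295, 591), Rational(1, 2)), -1)) = Mul(-7, Pow(Pow(-174345, Rational(1, 2)), -1)) = Mul(-7, Pow(Mul(I, Pow(174345, Rational(1, 2))), -1)) = Mul(-7, Mul(Rational(-1, 174345), I, Pow(174345, Rational(1, 2)))) = Mul(Rational(7, 174345), I, Pow(174345, Rational(1, 2)))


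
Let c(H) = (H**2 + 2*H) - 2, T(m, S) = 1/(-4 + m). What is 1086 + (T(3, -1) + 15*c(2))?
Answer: 1175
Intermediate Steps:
c(H) = -2 + H**2 + 2*H
1086 + (T(3, -1) + 15*c(2)) = 1086 + (1/(-4 + 3) + 15*(-2 + 2**2 + 2*2)) = 1086 + (1/(-1) + 15*(-2 + 4 + 4)) = 1086 + (-1 + 15*6) = 1086 + (-1 + 90) = 1086 + 89 = 1175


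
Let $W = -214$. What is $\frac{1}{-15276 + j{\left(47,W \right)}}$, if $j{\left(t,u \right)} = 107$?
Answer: $- \frac{1}{15169} \approx -6.5924 \cdot 10^{-5}$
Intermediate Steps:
$\frac{1}{-15276 + j{\left(47,W \right)}} = \frac{1}{-15276 + 107} = \frac{1}{-15169} = - \frac{1}{15169}$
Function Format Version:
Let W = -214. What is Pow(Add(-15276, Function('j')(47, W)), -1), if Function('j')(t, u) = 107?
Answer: Rational(-1, 15169) ≈ -6.5924e-5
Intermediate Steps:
Pow(Add(-15276, Function('j')(47, W)), -1) = Pow(Add(-15276, 107), -1) = Pow(-15169, -1) = Rational(-1, 15169)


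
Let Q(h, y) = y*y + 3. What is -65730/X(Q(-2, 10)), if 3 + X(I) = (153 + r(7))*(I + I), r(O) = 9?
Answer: -3130/1589 ≈ -1.9698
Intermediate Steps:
Q(h, y) = 3 + y² (Q(h, y) = y² + 3 = 3 + y²)
X(I) = -3 + 324*I (X(I) = -3 + (153 + 9)*(I + I) = -3 + 162*(2*I) = -3 + 324*I)
-65730/X(Q(-2, 10)) = -65730/(-3 + 324*(3 + 10²)) = -65730/(-3 + 324*(3 + 100)) = -65730/(-3 + 324*103) = -65730/(-3 + 33372) = -65730/33369 = -65730*1/33369 = -3130/1589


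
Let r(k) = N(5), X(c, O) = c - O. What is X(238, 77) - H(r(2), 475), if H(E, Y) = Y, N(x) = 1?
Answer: -314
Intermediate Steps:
r(k) = 1
X(238, 77) - H(r(2), 475) = (238 - 1*77) - 1*475 = (238 - 77) - 475 = 161 - 475 = -314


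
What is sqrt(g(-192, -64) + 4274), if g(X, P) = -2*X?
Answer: sqrt(4658) ≈ 68.250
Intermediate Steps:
sqrt(g(-192, -64) + 4274) = sqrt(-2*(-192) + 4274) = sqrt(384 + 4274) = sqrt(4658)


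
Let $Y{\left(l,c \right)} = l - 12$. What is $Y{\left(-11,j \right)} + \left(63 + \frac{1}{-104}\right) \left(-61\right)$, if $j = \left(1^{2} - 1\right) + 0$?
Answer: $- \frac{402003}{104} \approx -3865.4$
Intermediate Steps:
$j = 0$ ($j = \left(1 - 1\right) + 0 = 0 + 0 = 0$)
$Y{\left(l,c \right)} = -12 + l$
$Y{\left(-11,j \right)} + \left(63 + \frac{1}{-104}\right) \left(-61\right) = \left(-12 - 11\right) + \left(63 + \frac{1}{-104}\right) \left(-61\right) = -23 + \left(63 - \frac{1}{104}\right) \left(-61\right) = -23 + \frac{6551}{104} \left(-61\right) = -23 - \frac{399611}{104} = - \frac{402003}{104}$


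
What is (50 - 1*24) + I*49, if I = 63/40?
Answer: 4127/40 ≈ 103.18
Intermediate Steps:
I = 63/40 (I = 63*(1/40) = 63/40 ≈ 1.5750)
(50 - 1*24) + I*49 = (50 - 1*24) + (63/40)*49 = (50 - 24) + 3087/40 = 26 + 3087/40 = 4127/40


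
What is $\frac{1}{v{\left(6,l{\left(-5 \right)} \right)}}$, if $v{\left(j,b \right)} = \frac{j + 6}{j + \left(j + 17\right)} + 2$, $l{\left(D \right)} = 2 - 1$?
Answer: $\frac{29}{70} \approx 0.41429$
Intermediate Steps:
$l{\left(D \right)} = 1$
$v{\left(j,b \right)} = 2 + \frac{6 + j}{17 + 2 j}$ ($v{\left(j,b \right)} = \frac{6 + j}{j + \left(17 + j\right)} + 2 = \frac{6 + j}{17 + 2 j} + 2 = 2 + \frac{6 + j}{17 + 2 j}$)
$\frac{1}{v{\left(6,l{\left(-5 \right)} \right)}} = \frac{1}{5 \frac{1}{17 + 2 \cdot 6} \left(8 + 6\right)} = \frac{1}{5 \frac{1}{17 + 12} \cdot 14} = \frac{1}{5 \cdot \frac{1}{29} \cdot 14} = \frac{1}{\frac{70}{29}} = \frac{29}{70}$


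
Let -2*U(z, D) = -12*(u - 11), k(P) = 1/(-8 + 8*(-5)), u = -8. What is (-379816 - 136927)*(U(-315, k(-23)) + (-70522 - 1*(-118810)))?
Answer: -24893577282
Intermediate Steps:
k(P) = -1/48 (k(P) = 1/(-8 - 40) = 1/(-48) = -1/48)
U(z, D) = -114 (U(z, D) = -(-6)*(-8 - 11) = -(-6)*(-19) = -½*228 = -114)
(-379816 - 136927)*(U(-315, k(-23)) + (-70522 - 1*(-118810))) = (-379816 - 136927)*(-114 + (-70522 - 1*(-118810))) = -516743*(-114 + (-70522 + 118810)) = -516743*(-114 + 48288) = -516743*48174 = -24893577282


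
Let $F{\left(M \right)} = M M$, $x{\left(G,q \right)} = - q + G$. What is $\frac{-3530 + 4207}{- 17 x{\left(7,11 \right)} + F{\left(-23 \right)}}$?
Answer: $\frac{677}{597} \approx 1.134$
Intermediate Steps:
$x{\left(G,q \right)} = G - q$
$F{\left(M \right)} = M^{2}$
$\frac{-3530 + 4207}{- 17 x{\left(7,11 \right)} + F{\left(-23 \right)}} = \frac{-3530 + 4207}{- 17 \left(7 - 11\right) + \left(-23\right)^{2}} = \frac{677}{- 17 \left(7 - 11\right) + 529} = \frac{677}{\left(-17\right) \left(-4\right) + 529} = \frac{677}{68 + 529} = \frac{677}{597}$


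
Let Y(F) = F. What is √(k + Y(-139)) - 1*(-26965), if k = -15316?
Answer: 26965 + I*√15455 ≈ 26965.0 + 124.32*I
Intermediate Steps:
√(k + Y(-139)) - 1*(-26965) = √(-15316 - 139) - 1*(-26965) = √(-15455) + 26965 = I*√15455 + 26965 = 26965 + I*√15455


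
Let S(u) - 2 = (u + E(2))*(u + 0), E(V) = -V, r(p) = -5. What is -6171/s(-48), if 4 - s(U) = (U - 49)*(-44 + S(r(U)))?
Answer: 2057/225 ≈ 9.1422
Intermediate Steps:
S(u) = 2 + u*(-2 + u) (S(u) = 2 + (u - 1*2)*(u + 0) = 2 + (u - 2)*u = 2 + (-2 + u)*u = 2 + u*(-2 + u))
s(U) = -339 + 7*U (s(U) = 4 - (U - 49)*(-44 + (2 + (-5)² - 2*(-5))) = 4 - (-49 + U)*(-44 + (2 + 25 + 10)) = 4 - (-49 + U)*(-44 + 37) = 4 - (-49 + U)*(-7) = 4 - (343 - 7*U) = 4 + (-343 + 7*U) = -339 + 7*U)
-6171/s(-48) = -6171/(-339 + 7*(-48)) = -6171/(-339 - 336) = -6171/(-675) = -6171*(-1/675) = 2057/225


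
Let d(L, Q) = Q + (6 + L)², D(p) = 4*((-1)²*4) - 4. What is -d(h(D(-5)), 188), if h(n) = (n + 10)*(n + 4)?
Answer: -128352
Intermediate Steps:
D(p) = 12 (D(p) = 4*(1*4) - 4 = 4*4 - 4 = 16 - 4 = 12)
h(n) = (4 + n)*(10 + n) (h(n) = (10 + n)*(4 + n) = (4 + n)*(10 + n))
-d(h(D(-5)), 188) = -(188 + (6 + (40 + 12² + 14*12))²) = -(188 + (6 + (40 + 144 + 168))²) = -(188 + (6 + 352)²) = -(188 + 358²) = -(188 + 128164) = -1*128352 = -128352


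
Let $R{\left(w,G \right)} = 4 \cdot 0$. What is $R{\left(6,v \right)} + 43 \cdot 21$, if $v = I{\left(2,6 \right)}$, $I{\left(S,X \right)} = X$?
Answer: $903$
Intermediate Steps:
$v = 6$
$R{\left(w,G \right)} = 0$
$R{\left(6,v \right)} + 43 \cdot 21 = 0 + 43 \cdot 21 = 0 + 903 = 903$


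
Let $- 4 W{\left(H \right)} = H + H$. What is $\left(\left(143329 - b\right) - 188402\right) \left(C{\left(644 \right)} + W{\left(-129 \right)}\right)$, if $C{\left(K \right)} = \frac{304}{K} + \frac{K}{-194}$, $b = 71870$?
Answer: $- \frac{225191638779}{31234} \approx -7.2098 \cdot 10^{6}$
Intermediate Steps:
$C{\left(K \right)} = \frac{304}{K} - \frac{K}{194}$ ($C{\left(K \right)} = \frac{304}{K} + K \left(- \frac{1}{194}\right) = \frac{304}{K} - \frac{K}{194}$)
$W{\left(H \right)} = - \frac{H}{2}$ ($W{\left(H \right)} = - \frac{H + H}{4} = - \frac{2 H}{4} = - \frac{H}{2}$)
$\left(\left(143329 - b\right) - 188402\right) \left(C{\left(644 \right)} + W{\left(-129 \right)}\right) = \left(\left(143329 - 71870\right) - 188402\right) \left(\left(\frac{304}{644} - \frac{322}{97}\right) - - \frac{129}{2}\right) = \left(\left(143329 - 71870\right) - 188402\right) \left(\left(304 \cdot \frac{1}{644} - \frac{322}{97}\right) + \frac{129}{2}\right) = \left(71459 - 188402\right) \left(\left(\frac{76}{161} - \frac{322}{97}\right) + \frac{129}{2}\right) = - 116943 \left(- \frac{44470}{15617} + \frac{129}{2}\right) = \left(-116943\right) \frac{1925653}{31234} = - \frac{225191638779}{31234}$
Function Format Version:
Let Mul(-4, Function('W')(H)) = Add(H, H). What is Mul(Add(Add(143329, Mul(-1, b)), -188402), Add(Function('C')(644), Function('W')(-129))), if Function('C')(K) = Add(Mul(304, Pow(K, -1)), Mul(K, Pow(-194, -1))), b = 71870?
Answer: Rational(-225191638779, 31234) ≈ -7.2098e+6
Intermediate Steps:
Function('C')(K) = Add(Mul(304, Pow(K, -1)), Mul(Rational(-1, 194), K)) (Function('C')(K) = Add(Mul(304, Pow(K, -1)), Mul(K, Rational(-1, 194))) = Add(Mul(304, Pow(K, -1)), Mul(Rational(-1, 194), K)))
Function('W')(H) = Mul(Rational(-1, 2), H) (Function('W')(H) = Mul(Rational(-1, 4), Add(H, H)) = Mul(Rational(-1, 4), Mul(2, H)) = Mul(Rational(-1, 2), H))
Mul(Add(Add(143329, Mul(-1, b)), -188402), Add(Function('C')(644), Function('W')(-129))) = Mul(Add(Add(143329, Mul(-1, 71870)), -188402), Add(Add(Mul(304, Pow(644, -1)), Mul(Rational(-1, 194), 644)), Mul(Rational(-1, 2), -129))) = Mul(Add(Add(143329, -71870), -188402), Add(Add(Mul(304, Rational(1, 644)), Rational(-322, 97)), Rational(129, 2))) = Mul(Add(71459, -188402), Add(Add(Rational(76, 161), Rational(-322, 97)), Rational(129, 2))) = Mul(-116943, Add(Rational(-44470, 15617), Rational(129, 2))) = Mul(-116943, Rational(1925653, 31234)) = Rational(-225191638779, 31234)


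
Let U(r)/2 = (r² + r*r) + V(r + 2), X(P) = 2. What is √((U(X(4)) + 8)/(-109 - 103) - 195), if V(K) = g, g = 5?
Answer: I*√2192822/106 ≈ 13.97*I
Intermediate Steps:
V(K) = 5
U(r) = 10 + 4*r² (U(r) = 2*((r² + r*r) + 5) = 2*((r² + r²) + 5) = 2*(2*r² + 5) = 2*(5 + 2*r²) = 10 + 4*r²)
√((U(X(4)) + 8)/(-109 - 103) - 195) = √(((10 + 4*2²) + 8)/(-109 - 103) - 195) = √(((10 + 4*4) + 8)/(-212) - 195) = √(((10 + 16) + 8)*(-1/212) - 195) = √((26 + 8)*(-1/212) - 195) = √(34*(-1/212) - 195) = √(-17/106 - 195) = √(-20687/106) = I*√2192822/106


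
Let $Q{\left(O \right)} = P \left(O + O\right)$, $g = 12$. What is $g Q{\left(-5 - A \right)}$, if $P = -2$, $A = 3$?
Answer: $384$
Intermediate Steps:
$Q{\left(O \right)} = - 4 O$ ($Q{\left(O \right)} = - 2 \left(O + O\right) = - 2 \cdot 2 O = - 4 O$)
$g Q{\left(-5 - A \right)} = 12 \left(- 4 \left(-5 - 3\right)\right) = 12 \left(\left(-4\right) \left(-8\right)\right) = 12 \cdot 32 = 384$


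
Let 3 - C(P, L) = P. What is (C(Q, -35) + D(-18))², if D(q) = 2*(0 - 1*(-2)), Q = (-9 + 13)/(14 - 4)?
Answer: 1089/25 ≈ 43.560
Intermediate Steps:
Q = ⅖ (Q = 4/10 = 4*(⅒) = ⅖ ≈ 0.40000)
D(q) = 4 (D(q) = 2*(0 + 2) = 2*2 = 4)
C(P, L) = 3 - P
(C(Q, -35) + D(-18))² = ((3 - 1*⅖) + 4)² = ((3 - ⅖) + 4)² = (13/5 + 4)² = (33/5)² = 1089/25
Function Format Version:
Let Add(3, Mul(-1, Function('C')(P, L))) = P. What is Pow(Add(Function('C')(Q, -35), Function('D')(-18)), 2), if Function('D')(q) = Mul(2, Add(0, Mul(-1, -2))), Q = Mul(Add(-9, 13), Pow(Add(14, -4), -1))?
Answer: Rational(1089, 25) ≈ 43.560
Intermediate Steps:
Q = Rational(2, 5) (Q = Mul(4, Pow(10, -1)) = Mul(4, Rational(1, 10)) = Rational(2, 5) ≈ 0.40000)
Function('D')(q) = 4 (Function('D')(q) = Mul(2, Add(0, 2)) = Mul(2, 2) = 4)
Function('C')(P, L) = Add(3, Mul(-1, P))
Pow(Add(Function('C')(Q, -35), Function('D')(-18)), 2) = Pow(Add(Add(3, Mul(-1, Rational(2, 5))), 4), 2) = Pow(Add(Add(3, Rational(-2, 5)), 4), 2) = Pow(Add(Rational(13, 5), 4), 2) = Pow(Rational(33, 5), 2) = Rational(1089, 25)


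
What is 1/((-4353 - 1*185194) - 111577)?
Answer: -1/301124 ≈ -3.3209e-6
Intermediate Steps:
1/((-4353 - 1*185194) - 111577) = 1/((-4353 - 185194) - 111577) = 1/(-189547 - 111577) = 1/(-301124) = -1/301124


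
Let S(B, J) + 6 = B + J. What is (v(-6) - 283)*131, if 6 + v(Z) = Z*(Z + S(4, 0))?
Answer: -31571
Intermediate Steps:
S(B, J) = -6 + B + J (S(B, J) = -6 + (B + J) = -6 + B + J)
v(Z) = -6 + Z*(-2 + Z) (v(Z) = -6 + Z*(Z + (-6 + 4 + 0)) = -6 + Z*(Z - 2) = -6 + Z*(-2 + Z))
(v(-6) - 283)*131 = ((-6 + (-6)² - 2*(-6)) - 283)*131 = ((-6 + 36 + 12) - 283)*131 = (42 - 283)*131 = -241*131 = -31571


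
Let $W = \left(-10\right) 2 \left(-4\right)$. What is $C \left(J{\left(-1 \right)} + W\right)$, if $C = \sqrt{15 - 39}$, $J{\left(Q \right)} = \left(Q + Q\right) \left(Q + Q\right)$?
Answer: $168 i \sqrt{6} \approx 411.51 i$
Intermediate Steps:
$J{\left(Q \right)} = 4 Q^{2}$ ($J{\left(Q \right)} = 2 Q 2 Q = 4 Q^{2}$)
$C = 2 i \sqrt{6}$ ($C = \sqrt{-24} = 2 i \sqrt{6} \approx 4.899 i$)
$W = 80$ ($W = \left(-20\right) \left(-4\right) = 80$)
$C \left(J{\left(-1 \right)} + W\right) = 2 i \sqrt{6} \left(4 \left(-1\right)^{2} + 80\right) = 2 i \sqrt{6} \left(4 \cdot 1 + 80\right) = 2 i \sqrt{6} \left(4 + 80\right) = 2 i \sqrt{6} \cdot 84 = 168 i \sqrt{6}$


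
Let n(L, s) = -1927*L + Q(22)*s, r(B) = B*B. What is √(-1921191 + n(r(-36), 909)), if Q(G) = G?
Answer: I*√4398585 ≈ 2097.3*I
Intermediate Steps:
r(B) = B²
n(L, s) = -1927*L + 22*s
√(-1921191 + n(r(-36), 909)) = √(-1921191 + (-1927*(-36)² + 22*909)) = √(-1921191 + (-1927*1296 + 19998)) = √(-1921191 + (-2497392 + 19998)) = √(-1921191 - 2477394) = √(-4398585) = I*√4398585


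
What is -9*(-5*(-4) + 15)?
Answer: -315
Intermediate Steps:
-9*(-5*(-4) + 15) = -9*(20 + 15) = -9*35 = -315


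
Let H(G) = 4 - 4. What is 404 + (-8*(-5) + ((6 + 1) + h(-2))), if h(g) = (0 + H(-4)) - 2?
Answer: 449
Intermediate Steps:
H(G) = 0
h(g) = -2 (h(g) = (0 + 0) - 2 = 0 - 2 = -2)
404 + (-8*(-5) + ((6 + 1) + h(-2))) = 404 + (-8*(-5) + ((6 + 1) - 2)) = 404 + (40 + (7 - 2)) = 404 + (40 + 5) = 404 + 45 = 449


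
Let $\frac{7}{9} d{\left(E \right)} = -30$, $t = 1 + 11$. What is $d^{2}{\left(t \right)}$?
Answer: $\frac{72900}{49} \approx 1487.8$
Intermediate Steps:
$t = 12$
$d{\left(E \right)} = - \frac{270}{7}$ ($d{\left(E \right)} = \frac{9}{7} \left(-30\right) = - \frac{270}{7}$)
$d^{2}{\left(t \right)} = \left(- \frac{270}{7}\right)^{2} = \frac{72900}{49}$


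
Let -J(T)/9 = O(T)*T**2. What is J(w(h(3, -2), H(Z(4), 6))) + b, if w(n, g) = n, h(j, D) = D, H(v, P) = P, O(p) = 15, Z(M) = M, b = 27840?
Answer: 27300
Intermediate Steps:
J(T) = -135*T**2
J(w(h(3, -2), H(Z(4), 6))) + b = -135*(-2)**2 + 27840 = -135*4 + 27840 = -540 + 27840 = 27300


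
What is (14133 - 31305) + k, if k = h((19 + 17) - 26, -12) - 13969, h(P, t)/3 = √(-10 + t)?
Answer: -31141 + 3*I*√22 ≈ -31141.0 + 14.071*I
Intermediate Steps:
h(P, t) = 3*√(-10 + t)
k = -13969 + 3*I*√22 (k = 3*√(-10 - 12) - 13969 = 3*√(-22) - 13969 = 3*(I*√22) - 13969 = 3*I*√22 - 13969 = -13969 + 3*I*√22 ≈ -13969.0 + 14.071*I)
(14133 - 31305) + k = (14133 - 31305) + (-13969 + 3*I*√22) = -17172 + (-13969 + 3*I*√22) = -31141 + 3*I*√22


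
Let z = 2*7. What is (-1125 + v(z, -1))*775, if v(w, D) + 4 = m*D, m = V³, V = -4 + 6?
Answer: -881175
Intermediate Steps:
z = 14
V = 2
m = 8 (m = 2³ = 8)
v(w, D) = -4 + 8*D
(-1125 + v(z, -1))*775 = (-1125 + (-4 + 8*(-1)))*775 = (-1125 + (-4 - 8))*775 = (-1125 - 12)*775 = -1137*775 = -881175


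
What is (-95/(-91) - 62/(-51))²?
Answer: 109977169/21538881 ≈ 5.1060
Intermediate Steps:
(-95/(-91) - 62/(-51))² = (-95*(-1/91) - 62*(-1/51))² = (95/91 + 62/51)² = (10487/4641)² = 109977169/21538881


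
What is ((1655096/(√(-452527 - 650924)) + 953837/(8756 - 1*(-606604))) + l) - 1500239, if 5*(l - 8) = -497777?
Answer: -984443605267/615360 - 1655096*I*√1103451/1103451 ≈ -1.5998e+6 - 1575.6*I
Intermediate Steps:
l = -497737/5 (l = 8 + (⅕)*(-497777) = 8 - 497777/5 = -497737/5 ≈ -99547.)
((1655096/(√(-452527 - 650924)) + 953837/(8756 - 1*(-606604))) + l) - 1500239 = ((1655096/(√(-452527 - 650924)) + 953837/(8756 - 1*(-606604))) - 497737/5) - 1500239 = ((1655096/(√(-1103451)) + 953837/(8756 + 606604)) - 497737/5) - 1500239 = ((1655096/((I*√1103451)) + 953837/615360) - 497737/5) - 1500239 = ((1655096*(-I*√1103451/1103451) + 953837*(1/615360)) - 497737/5) - 1500239 = ((-1655096*I*√1103451/1103451 + 953837/615360) - 497737/5) - 1500239 = ((953837/615360 - 1655096*I*√1103451/1103451) - 497737/5) - 1500239 = (-61256534227/615360 - 1655096*I*√1103451/1103451) - 1500239 = -984443605267/615360 - 1655096*I*√1103451/1103451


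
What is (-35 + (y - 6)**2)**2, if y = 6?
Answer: 1225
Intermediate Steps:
(-35 + (y - 6)**2)**2 = (-35 + (6 - 6)**2)**2 = (-35 + 0**2)**2 = (-35 + 0)**2 = (-35)**2 = 1225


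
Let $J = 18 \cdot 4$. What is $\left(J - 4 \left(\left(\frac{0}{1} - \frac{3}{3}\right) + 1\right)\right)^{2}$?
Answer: $5184$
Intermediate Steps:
$J = 72$
$\left(J - 4 \left(\left(\frac{0}{1} - \frac{3}{3}\right) + 1\right)\right)^{2} = \left(72 - 4 \left(\left(\frac{0}{1} - \frac{3}{3}\right) + 1\right)\right)^{2} = \left(72 - 4 \left(\left(0 \cdot 1 - 1\right) + 1\right)\right)^{2} = \left(72 - 4 \left(\left(0 - 1\right) + 1\right)\right)^{2} = \left(72 - 4 \left(-1 + 1\right)\right)^{2} = \left(72 - 0\right)^{2} = \left(72 + 0\right)^{2} = 72^{2} = 5184$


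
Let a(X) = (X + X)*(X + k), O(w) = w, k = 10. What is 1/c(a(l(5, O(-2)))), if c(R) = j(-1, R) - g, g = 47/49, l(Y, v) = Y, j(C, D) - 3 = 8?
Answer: 49/492 ≈ 0.099594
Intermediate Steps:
j(C, D) = 11 (j(C, D) = 3 + 8 = 11)
g = 47/49 (g = 47*(1/49) = 47/49 ≈ 0.95918)
a(X) = 2*X*(10 + X) (a(X) = (X + X)*(X + 10) = (2*X)*(10 + X) = 2*X*(10 + X))
c(R) = 492/49 (c(R) = 11 - 1*47/49 = 11 - 47/49 = 492/49)
1/c(a(l(5, O(-2)))) = 1/(492/49) = 49/492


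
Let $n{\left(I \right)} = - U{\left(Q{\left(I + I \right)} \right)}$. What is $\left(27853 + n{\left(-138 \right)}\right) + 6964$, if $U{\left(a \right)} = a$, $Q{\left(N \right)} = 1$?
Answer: $34816$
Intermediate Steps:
$n{\left(I \right)} = -1$ ($n{\left(I \right)} = \left(-1\right) 1 = -1$)
$\left(27853 + n{\left(-138 \right)}\right) + 6964 = \left(27853 - 1\right) + 6964 = 27852 + 6964 = 34816$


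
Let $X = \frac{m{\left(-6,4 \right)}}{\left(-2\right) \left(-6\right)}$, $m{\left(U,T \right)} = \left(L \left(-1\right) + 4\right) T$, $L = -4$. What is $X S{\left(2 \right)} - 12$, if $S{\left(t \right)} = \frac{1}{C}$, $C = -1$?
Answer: $- \frac{44}{3} \approx -14.667$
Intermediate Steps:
$m{\left(U,T \right)} = 8 T$ ($m{\left(U,T \right)} = \left(\left(-4\right) \left(-1\right) + 4\right) T = \left(4 + 4\right) T = 8 T$)
$X = \frac{8}{3}$ ($X = \frac{8 \cdot 4}{\left(-2\right) \left(-6\right)} = \frac{32}{12} = 32 \cdot \frac{1}{12} = \frac{8}{3} \approx 2.6667$)
$S{\left(t \right)} = -1$ ($S{\left(t \right)} = \frac{1}{-1} = -1$)
$X S{\left(2 \right)} - 12 = \frac{8}{3} \left(-1\right) - 12 = - \frac{8}{3} - 12 = - \frac{44}{3}$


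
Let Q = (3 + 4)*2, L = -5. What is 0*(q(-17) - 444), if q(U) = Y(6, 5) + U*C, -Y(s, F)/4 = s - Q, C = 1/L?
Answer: 0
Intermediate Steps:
C = -⅕ (C = 1/(-5) = -⅕ ≈ -0.20000)
Q = 14 (Q = 7*2 = 14)
Y(s, F) = 56 - 4*s (Y(s, F) = -4*(s - 1*14) = -4*(s - 14) = -4*(-14 + s) = 56 - 4*s)
q(U) = 32 - U/5 (q(U) = (56 - 4*6) + U*(-⅕) = (56 - 24) - U/5 = 32 - U/5)
0*(q(-17) - 444) = 0*((32 - ⅕*(-17)) - 444) = 0*((32 + 17/5) - 444) = 0*(177/5 - 444) = 0*(-2043/5) = 0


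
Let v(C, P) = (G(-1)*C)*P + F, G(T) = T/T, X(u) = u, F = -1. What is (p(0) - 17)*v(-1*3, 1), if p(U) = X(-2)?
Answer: 76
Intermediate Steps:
G(T) = 1
p(U) = -2
v(C, P) = -1 + C*P (v(C, P) = (1*C)*P - 1 = C*P - 1 = -1 + C*P)
(p(0) - 17)*v(-1*3, 1) = (-2 - 17)*(-1 - 1*3*1) = -19*(-1 - 3*1) = -19*(-1 - 3) = -19*(-4) = 76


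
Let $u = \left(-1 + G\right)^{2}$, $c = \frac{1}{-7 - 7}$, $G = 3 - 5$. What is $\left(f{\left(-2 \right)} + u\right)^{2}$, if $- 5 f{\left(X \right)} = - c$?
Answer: $\frac{395641}{4900} \approx 80.743$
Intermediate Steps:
$G = -2$ ($G = 3 - 5 = -2$)
$c = - \frac{1}{14}$ ($c = \frac{1}{-14} = - \frac{1}{14} \approx -0.071429$)
$f{\left(X \right)} = - \frac{1}{70}$ ($f{\left(X \right)} = - \frac{\left(-1\right) \left(- \frac{1}{14}\right)}{5} = \left(- \frac{1}{5}\right) \frac{1}{14} = - \frac{1}{70}$)
$u = 9$ ($u = \left(-1 - 2\right)^{2} = \left(-3\right)^{2} = 9$)
$\left(f{\left(-2 \right)} + u\right)^{2} = \left(- \frac{1}{70} + 9\right)^{2} = \left(\frac{629}{70}\right)^{2} = \frac{395641}{4900}$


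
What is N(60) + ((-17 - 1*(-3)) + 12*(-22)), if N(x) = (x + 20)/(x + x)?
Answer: -832/3 ≈ -277.33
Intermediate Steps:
N(x) = (20 + x)/(2*x) (N(x) = (20 + x)/((2*x)) = (20 + x)*(1/(2*x)) = (20 + x)/(2*x))
N(60) + ((-17 - 1*(-3)) + 12*(-22)) = (½)*(20 + 60)/60 + ((-17 - 1*(-3)) + 12*(-22)) = (½)*(1/60)*80 + ((-17 + 3) - 264) = ⅔ + (-14 - 264) = ⅔ - 278 = -832/3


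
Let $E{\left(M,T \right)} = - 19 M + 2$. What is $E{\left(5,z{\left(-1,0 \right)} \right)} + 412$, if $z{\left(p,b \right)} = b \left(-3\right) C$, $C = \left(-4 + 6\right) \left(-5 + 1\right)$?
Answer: $319$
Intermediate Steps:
$C = -8$ ($C = 2 \left(-4\right) = -8$)
$z{\left(p,b \right)} = 24 b$ ($z{\left(p,b \right)} = b \left(-3\right) \left(-8\right) = - 3 b \left(-8\right) = 24 b$)
$E{\left(M,T \right)} = 2 - 19 M$
$E{\left(5,z{\left(-1,0 \right)} \right)} + 412 = \left(2 - 95\right) + 412 = -93 + 412 = 319$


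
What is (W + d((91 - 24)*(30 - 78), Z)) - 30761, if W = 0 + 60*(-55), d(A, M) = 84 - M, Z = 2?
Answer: -33979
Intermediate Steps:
W = -3300 (W = 0 - 3300 = -3300)
(W + d((91 - 24)*(30 - 78), Z)) - 30761 = (-3300 + (84 - 1*2)) - 30761 = (-3300 + (84 - 2)) - 30761 = (-3300 + 82) - 30761 = -3218 - 30761 = -33979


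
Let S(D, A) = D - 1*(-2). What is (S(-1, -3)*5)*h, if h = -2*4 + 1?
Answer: -35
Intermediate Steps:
h = -7 (h = -8 + 1 = -7)
S(D, A) = 2 + D (S(D, A) = D + 2 = 2 + D)
(S(-1, -3)*5)*h = ((2 - 1)*5)*(-7) = (1*5)*(-7) = 5*(-7) = -35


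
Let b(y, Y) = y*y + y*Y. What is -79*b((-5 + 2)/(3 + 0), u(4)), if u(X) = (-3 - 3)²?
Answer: 2765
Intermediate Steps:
u(X) = 36 (u(X) = (-6)² = 36)
b(y, Y) = y² + Y*y
-79*b((-5 + 2)/(3 + 0), u(4)) = -79*(-5 + 2)/(3 + 0)*(36 + (-5 + 2)/(3 + 0)) = -79*(-3/3)*(36 - 3/3) = -79*(-3*⅓)*(36 - 3*⅓) = -(-79)*(36 - 1) = -(-79)*35 = -79*(-35) = 2765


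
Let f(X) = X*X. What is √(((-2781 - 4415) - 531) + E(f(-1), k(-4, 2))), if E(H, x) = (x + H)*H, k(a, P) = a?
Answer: I*√7730 ≈ 87.92*I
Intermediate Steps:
f(X) = X²
E(H, x) = H*(H + x) (E(H, x) = (H + x)*H = H*(H + x))
√(((-2781 - 4415) - 531) + E(f(-1), k(-4, 2))) = √(((-2781 - 4415) - 531) + (-1)²*((-1)² - 4)) = √((-7196 - 531) + 1*(1 - 4)) = √(-7727 + 1*(-3)) = √(-7727 - 3) = √(-7730) = I*√7730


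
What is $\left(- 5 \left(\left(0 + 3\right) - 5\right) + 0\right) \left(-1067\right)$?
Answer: $-10670$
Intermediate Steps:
$\left(- 5 \left(\left(0 + 3\right) - 5\right) + 0\right) \left(-1067\right) = \left(- 5 \left(3 - 5\right) + 0\right) \left(-1067\right) = \left(\left(-5\right) \left(-2\right) + 0\right) \left(-1067\right) = \left(10 + 0\right) \left(-1067\right) = 10 \left(-1067\right) = -10670$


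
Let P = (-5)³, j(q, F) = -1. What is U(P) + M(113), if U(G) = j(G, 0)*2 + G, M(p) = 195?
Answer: 68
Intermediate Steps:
P = -125
U(G) = -2 + G (U(G) = -1*2 + G = -2 + G)
U(P) + M(113) = (-2 - 125) + 195 = -127 + 195 = 68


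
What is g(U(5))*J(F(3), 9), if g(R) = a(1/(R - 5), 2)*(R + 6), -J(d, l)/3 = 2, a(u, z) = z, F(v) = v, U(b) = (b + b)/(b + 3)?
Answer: -87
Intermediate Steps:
U(b) = 2*b/(3 + b) (U(b) = (2*b)/(3 + b) = 2*b/(3 + b))
J(d, l) = -6 (J(d, l) = -3*2 = -6)
g(R) = 12 + 2*R (g(R) = 2*(R + 6) = 2*(6 + R) = 12 + 2*R)
g(U(5))*J(F(3), 9) = (12 + 2*(2*5/(3 + 5)))*(-6) = (12 + 2*(2*5/8))*(-6) = (12 + 2*(2*5*(1/8)))*(-6) = (12 + 2*(5/4))*(-6) = (12 + 5/2)*(-6) = (29/2)*(-6) = -87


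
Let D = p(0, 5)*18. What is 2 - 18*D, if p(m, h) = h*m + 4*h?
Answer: -6478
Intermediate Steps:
p(m, h) = 4*h + h*m
D = 360 (D = (5*(4 + 0))*18 = (5*4)*18 = 20*18 = 360)
2 - 18*D = 2 - 18*360 = 2 - 6480 = -6478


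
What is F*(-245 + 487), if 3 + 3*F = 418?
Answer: 100430/3 ≈ 33477.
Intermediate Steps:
F = 415/3 (F = -1 + (⅓)*418 = -1 + 418/3 = 415/3 ≈ 138.33)
F*(-245 + 487) = 415*(-245 + 487)/3 = (415/3)*242 = 100430/3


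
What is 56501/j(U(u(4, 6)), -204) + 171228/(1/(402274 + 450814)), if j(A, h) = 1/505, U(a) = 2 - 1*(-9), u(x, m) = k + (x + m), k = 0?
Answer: 146101085069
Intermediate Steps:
u(x, m) = m + x (u(x, m) = 0 + (x + m) = 0 + (m + x) = m + x)
U(a) = 11 (U(a) = 2 + 9 = 11)
j(A, h) = 1/505
56501/j(U(u(4, 6)), -204) + 171228/(1/(402274 + 450814)) = 56501/(1/505) + 171228/(1/(402274 + 450814)) = 56501*505 + 171228/(1/853088) = 28533005 + 171228/(1/853088) = 28533005 + 171228*853088 = 28533005 + 146072552064 = 146101085069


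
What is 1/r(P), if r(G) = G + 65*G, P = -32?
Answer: -1/2112 ≈ -0.00047348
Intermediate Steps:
r(G) = 66*G
1/r(P) = 1/(66*(-32)) = 1/(-2112) = -1/2112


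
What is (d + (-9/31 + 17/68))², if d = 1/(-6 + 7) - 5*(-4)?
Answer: 6754801/15376 ≈ 439.31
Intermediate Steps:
d = 21 (d = 1/1 + 20 = 1 + 20 = 21)
(d + (-9/31 + 17/68))² = (21 + (-9/31 + 17/68))² = (21 + (-9*1/31 + 17*(1/68)))² = (21 + (-9/31 + ¼))² = (21 - 5/124)² = (2599/124)² = 6754801/15376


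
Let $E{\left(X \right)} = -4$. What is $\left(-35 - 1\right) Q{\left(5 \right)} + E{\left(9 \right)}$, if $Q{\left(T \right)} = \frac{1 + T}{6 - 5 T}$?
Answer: $\frac{140}{19} \approx 7.3684$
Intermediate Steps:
$Q{\left(T \right)} = \frac{1 + T}{6 - 5 T}$
$\left(-35 - 1\right) Q{\left(5 \right)} + E{\left(9 \right)} = \left(-35 - 1\right) \frac{-1 - 5}{-6 + 5 \cdot 5} - 4 = \left(-35 - 1\right) \frac{-1 - 5}{-6 + 25} - 4 = - 36 \cdot \frac{1}{19} \left(-6\right) - 4 = \left(-36\right) \left(- \frac{6}{19}\right) - 4 = \frac{216}{19} - 4 = \frac{140}{19}$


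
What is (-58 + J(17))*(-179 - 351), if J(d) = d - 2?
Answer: 22790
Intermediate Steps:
J(d) = -2 + d
(-58 + J(17))*(-179 - 351) = (-58 + (-2 + 17))*(-179 - 351) = (-58 + 15)*(-530) = -43*(-530) = 22790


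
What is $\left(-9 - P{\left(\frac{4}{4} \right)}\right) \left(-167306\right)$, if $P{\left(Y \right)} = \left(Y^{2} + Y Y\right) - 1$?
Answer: $1673060$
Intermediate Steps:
$P{\left(Y \right)} = -1 + 2 Y^{2}$ ($P{\left(Y \right)} = \left(Y^{2} + Y^{2}\right) - 1 = 2 Y^{2} - 1 = -1 + 2 Y^{2}$)
$\left(-9 - P{\left(\frac{4}{4} \right)}\right) \left(-167306\right) = \left(-9 - \left(-1 + 2 \left(\frac{4}{4}\right)^{2}\right)\right) \left(-167306\right) = \left(-9 - \left(-1 + 2 \left(4 \cdot \frac{1}{4}\right)^{2}\right)\right) \left(-167306\right) = \left(-9 - \left(-1 + 2 \cdot 1^{2}\right)\right) \left(-167306\right) = \left(-9 - \left(-1 + 2 \cdot 1\right)\right) \left(-167306\right) = \left(-9 - \left(-1 + 2\right)\right) \left(-167306\right) = \left(-9 - 1\right) \left(-167306\right) = \left(-10\right) \left(-167306\right) = 1673060$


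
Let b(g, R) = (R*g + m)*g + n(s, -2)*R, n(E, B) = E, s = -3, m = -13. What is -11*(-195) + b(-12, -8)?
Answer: 1173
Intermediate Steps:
b(g, R) = -3*R + g*(-13 + R*g) (b(g, R) = (R*g - 13)*g - 3*R = (-13 + R*g)*g - 3*R = g*(-13 + R*g) - 3*R = -3*R + g*(-13 + R*g))
-11*(-195) + b(-12, -8) = -11*(-195) + (-13*(-12) - 3*(-8) - 8*(-12)²) = 2145 + (156 + 24 - 8*144) = 2145 + (156 + 24 - 1152) = 2145 - 972 = 1173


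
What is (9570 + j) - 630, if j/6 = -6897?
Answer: -32442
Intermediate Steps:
j = -41382 (j = 6*(-6897) = -41382)
(9570 + j) - 630 = (9570 - 41382) - 630 = -31812 - 630 = -32442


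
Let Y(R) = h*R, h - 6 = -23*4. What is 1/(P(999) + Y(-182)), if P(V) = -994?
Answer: 1/14658 ≈ 6.8222e-5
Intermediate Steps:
h = -86 (h = 6 - 23*4 = 6 - 92 = -86)
Y(R) = -86*R
1/(P(999) + Y(-182)) = 1/(-994 - 86*(-182)) = 1/(-994 + 15652) = 1/14658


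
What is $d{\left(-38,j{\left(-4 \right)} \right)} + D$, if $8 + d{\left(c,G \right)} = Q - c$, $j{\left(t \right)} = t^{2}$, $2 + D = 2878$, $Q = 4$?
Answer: $2910$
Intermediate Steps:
$D = 2876$ ($D = -2 + 2878 = 2876$)
$d{\left(c,G \right)} = -4 - c$ ($d{\left(c,G \right)} = -8 - \left(-4 + c\right) = -4 - c$)
$d{\left(-38,j{\left(-4 \right)} \right)} + D = \left(-4 - -38\right) + 2876 = \left(-4 + 38\right) + 2876 = 34 + 2876 = 2910$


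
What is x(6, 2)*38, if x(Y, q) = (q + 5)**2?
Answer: 1862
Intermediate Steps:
x(Y, q) = (5 + q)**2
x(6, 2)*38 = (5 + 2)**2*38 = 7**2*38 = 49*38 = 1862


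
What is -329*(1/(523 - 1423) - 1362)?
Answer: 403288529/900 ≈ 4.4810e+5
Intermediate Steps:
-329*(1/(523 - 1423) - 1362) = -329*(1/(-900) - 1362) = -329*(-1/900 - 1362) = -329*(-1225801/900) = 403288529/900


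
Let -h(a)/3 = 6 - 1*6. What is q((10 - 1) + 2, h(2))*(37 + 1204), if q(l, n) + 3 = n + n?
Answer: -3723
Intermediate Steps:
h(a) = 0 (h(a) = -3*(6 - 1*6) = -3*(6 - 6) = -3*0 = 0)
q(l, n) = -3 + 2*n (q(l, n) = -3 + (n + n) = -3 + 2*n)
q((10 - 1) + 2, h(2))*(37 + 1204) = (-3 + 2*0)*(37 + 1204) = (-3 + 0)*1241 = -3*1241 = -3723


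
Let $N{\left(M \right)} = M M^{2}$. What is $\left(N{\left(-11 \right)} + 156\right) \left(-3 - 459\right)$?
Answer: $542850$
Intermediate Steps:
$N{\left(M \right)} = M^{3}$
$\left(N{\left(-11 \right)} + 156\right) \left(-3 - 459\right) = \left(\left(-11\right)^{3} + 156\right) \left(-3 - 459\right) = \left(-1331 + 156\right) \left(-462\right) = \left(-1175\right) \left(-462\right) = 542850$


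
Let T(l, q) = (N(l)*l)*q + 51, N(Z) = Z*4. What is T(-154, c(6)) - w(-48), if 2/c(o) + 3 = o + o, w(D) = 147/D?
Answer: 3043433/144 ≈ 21135.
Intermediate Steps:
N(Z) = 4*Z
c(o) = 2/(-3 + 2*o) (c(o) = 2/(-3 + (o + o)) = 2/(-3 + 2*o))
T(l, q) = 51 + 4*q*l² (T(l, q) = ((4*l)*l)*q + 51 = (4*l²)*q + 51 = 4*q*l² + 51 = 51 + 4*q*l²)
T(-154, c(6)) - w(-48) = (51 + 4*(2/(-3 + 2*6))*(-154)²) - 147/(-48) = (51 + 4*(2/(-3 + 12))*23716) - 147*(-1)/48 = (51 + 4*(2/9)*23716) - 1*(-49/16) = (51 + 4*(2*(⅑))*23716) + 49/16 = (51 + 4*(2/9)*23716) + 49/16 = (51 + 189728/9) + 49/16 = 190187/9 + 49/16 = 3043433/144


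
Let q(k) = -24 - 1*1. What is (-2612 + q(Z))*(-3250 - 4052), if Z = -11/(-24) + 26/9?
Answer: 19255374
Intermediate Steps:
Z = 241/72 (Z = -11*(-1/24) + 26*(1/9) = 11/24 + 26/9 = 241/72 ≈ 3.3472)
q(k) = -25 (q(k) = -24 - 1 = -25)
(-2612 + q(Z))*(-3250 - 4052) = (-2612 - 25)*(-3250 - 4052) = -2637*(-7302) = 19255374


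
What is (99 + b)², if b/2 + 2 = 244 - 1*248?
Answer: 7569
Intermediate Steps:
b = -12 (b = -4 + 2*(244 - 1*248) = -4 + 2*(244 - 248) = -4 + 2*(-4) = -4 - 8 = -12)
(99 + b)² = (99 - 12)² = 87² = 7569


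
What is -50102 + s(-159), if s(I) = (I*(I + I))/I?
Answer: -50420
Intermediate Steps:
s(I) = 2*I (s(I) = (I*(2*I))/I = (2*I²)/I = 2*I)
-50102 + s(-159) = -50102 + 2*(-159) = -50102 - 318 = -50420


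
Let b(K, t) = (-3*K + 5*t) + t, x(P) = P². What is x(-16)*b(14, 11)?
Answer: 6144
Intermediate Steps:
b(K, t) = -3*K + 6*t
x(-16)*b(14, 11) = (-16)²*(-3*14 + 6*11) = 256*(-42 + 66) = 256*24 = 6144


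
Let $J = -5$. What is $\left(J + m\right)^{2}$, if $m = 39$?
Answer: $1156$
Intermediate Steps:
$\left(J + m\right)^{2} = \left(-5 + 39\right)^{2} = 34^{2} = 1156$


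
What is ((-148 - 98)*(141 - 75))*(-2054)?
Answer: 33348744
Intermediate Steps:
((-148 - 98)*(141 - 75))*(-2054) = -246*66*(-2054) = -16236*(-2054) = 33348744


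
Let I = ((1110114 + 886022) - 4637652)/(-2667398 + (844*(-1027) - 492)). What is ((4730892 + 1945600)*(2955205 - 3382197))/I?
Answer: -2519172673838458848/660379 ≈ -3.8147e+12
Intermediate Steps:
I = 1320758/1767339 (I = (1996136 - 4637652)/(-2667398 + (-866788 - 492)) = -2641516/(-2667398 - 867280) = -2641516/(-3534678) = -2641516*(-1/3534678) = 1320758/1767339 ≈ 0.74731)
((4730892 + 1945600)*(2955205 - 3382197))/I = ((4730892 + 1945600)*(2955205 - 3382197))/(1320758/1767339) = (6676492*(-426992))*(1767339/1320758) = -2850808672064*1767339/1320758 = -2519172673838458848/660379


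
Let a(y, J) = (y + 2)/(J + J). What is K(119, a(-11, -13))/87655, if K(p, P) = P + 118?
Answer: 3077/2279030 ≈ 0.0013501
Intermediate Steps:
a(y, J) = (2 + y)/(2*J) (a(y, J) = (2 + y)/((2*J)) = (2 + y)*(1/(2*J)) = (2 + y)/(2*J))
K(p, P) = 118 + P
K(119, a(-11, -13))/87655 = (118 + (½)*(2 - 11)/(-13))/87655 = (118 + (½)*(-1/13)*(-9))*(1/87655) = (118 + 9/26)*(1/87655) = (3077/26)*(1/87655) = 3077/2279030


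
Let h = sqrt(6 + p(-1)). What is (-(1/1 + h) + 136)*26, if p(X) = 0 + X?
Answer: 3510 - 26*sqrt(5) ≈ 3451.9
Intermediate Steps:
p(X) = X
h = sqrt(5) (h = sqrt(6 - 1) = sqrt(5) ≈ 2.2361)
(-(1/1 + h) + 136)*26 = (-(1/1 + sqrt(5)) + 136)*26 = (-(1 + sqrt(5)) + 136)*26 = ((-1 - sqrt(5)) + 136)*26 = (135 - sqrt(5))*26 = 3510 - 26*sqrt(5)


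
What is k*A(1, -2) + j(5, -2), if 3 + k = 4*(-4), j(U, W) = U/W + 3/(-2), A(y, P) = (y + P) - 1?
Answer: 34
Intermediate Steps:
A(y, P) = -1 + P + y (A(y, P) = (P + y) - 1 = -1 + P + y)
j(U, W) = -3/2 + U/W (j(U, W) = U/W + 3*(-½) = U/W - 3/2 = -3/2 + U/W)
k = -19 (k = -3 + 4*(-4) = -3 - 16 = -19)
k*A(1, -2) + j(5, -2) = -19*(-1 - 2 + 1) + (-3/2 + 5/(-2)) = -19*(-2) + (-3/2 + 5*(-½)) = 38 + (-3/2 - 5/2) = 38 - 4 = 34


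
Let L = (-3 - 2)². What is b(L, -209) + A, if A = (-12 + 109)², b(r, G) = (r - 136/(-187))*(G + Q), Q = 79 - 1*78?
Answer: 44635/11 ≈ 4057.7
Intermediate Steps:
Q = 1 (Q = 79 - 78 = 1)
L = 25 (L = (-5)² = 25)
b(r, G) = (1 + G)*(8/11 + r) (b(r, G) = (r - 136/(-187))*(G + 1) = (r - 136*(-1/187))*(1 + G) = (r + 8/11)*(1 + G) = (8/11 + r)*(1 + G) = (1 + G)*(8/11 + r))
A = 9409 (A = 97² = 9409)
b(L, -209) + A = (8/11 + 25 + (8/11)*(-209) - 209*25) + 9409 = (8/11 + 25 - 152 - 5225) + 9409 = -58864/11 + 9409 = 44635/11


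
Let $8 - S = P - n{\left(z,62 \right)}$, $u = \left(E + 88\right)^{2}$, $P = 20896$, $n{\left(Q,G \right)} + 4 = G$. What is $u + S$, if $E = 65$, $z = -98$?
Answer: $2579$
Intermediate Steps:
$n{\left(Q,G \right)} = -4 + G$
$u = 23409$ ($u = \left(65 + 88\right)^{2} = 153^{2} = 23409$)
$S = -20830$ ($S = 8 - \left(20896 - \left(-4 + 62\right)\right) = 8 - \left(20896 - 58\right) = 8 - 20838 = -20830$)
$u + S = 23409 - 20830 = 2579$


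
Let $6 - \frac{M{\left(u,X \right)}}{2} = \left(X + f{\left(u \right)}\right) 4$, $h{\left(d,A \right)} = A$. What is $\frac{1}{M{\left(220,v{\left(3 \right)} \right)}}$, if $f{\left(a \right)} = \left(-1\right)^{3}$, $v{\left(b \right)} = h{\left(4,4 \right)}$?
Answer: $- \frac{1}{12} \approx -0.083333$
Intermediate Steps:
$v{\left(b \right)} = 4$
$f{\left(a \right)} = -1$
$M{\left(u,X \right)} = 20 - 8 X$ ($M{\left(u,X \right)} = 12 - 2 \left(X - 1\right) 4 = 12 - 2 \left(-1 + X\right) 4 = 12 - 2 \left(-4 + 4 X\right) = 12 - \left(-8 + 8 X\right) = 20 - 8 X$)
$\frac{1}{M{\left(220,v{\left(3 \right)} \right)}} = \frac{1}{20 - 32} = \frac{1}{-12} = - \frac{1}{12}$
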